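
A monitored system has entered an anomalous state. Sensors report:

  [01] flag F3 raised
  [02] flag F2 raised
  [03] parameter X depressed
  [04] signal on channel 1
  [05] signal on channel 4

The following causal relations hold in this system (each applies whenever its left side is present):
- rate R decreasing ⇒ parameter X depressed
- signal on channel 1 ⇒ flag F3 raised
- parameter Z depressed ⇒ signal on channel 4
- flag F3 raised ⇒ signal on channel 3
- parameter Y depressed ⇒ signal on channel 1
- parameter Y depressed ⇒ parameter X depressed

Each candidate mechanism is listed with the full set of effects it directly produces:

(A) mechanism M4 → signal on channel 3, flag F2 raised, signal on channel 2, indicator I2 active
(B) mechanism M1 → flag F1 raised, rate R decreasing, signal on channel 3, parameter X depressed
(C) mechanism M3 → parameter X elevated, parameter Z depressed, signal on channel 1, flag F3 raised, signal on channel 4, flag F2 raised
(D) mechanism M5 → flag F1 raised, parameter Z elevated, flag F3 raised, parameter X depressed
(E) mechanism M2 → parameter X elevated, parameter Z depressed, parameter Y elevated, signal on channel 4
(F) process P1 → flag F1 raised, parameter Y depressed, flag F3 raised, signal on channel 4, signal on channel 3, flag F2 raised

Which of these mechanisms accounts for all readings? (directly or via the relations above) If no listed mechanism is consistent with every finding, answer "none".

F

Checking each candidate against the observations:
(A) mechanism M4 — flag F3 raised NO; flag F2 raised yes; parameter X depressed NO; signal on channel 1 NO; signal on channel 4 NO
(B) mechanism M1 — does not account for flag F3 raised, flag F2 raised, signal on channel 1, signal on channel 4
(C) mechanism M3 — fails on parameter X depressed (predicts parameter X elevated, not parameter X depressed)
(D) mechanism M5 — flag F3 raised yes; flag F2 raised NO; parameter X depressed yes; signal on channel 1 NO; signal on channel 4 NO
(E) mechanism M2 — flag F3 raised NO; flag F2 raised NO; parameter X depressed NO; signal on channel 1 NO; signal on channel 4 yes
(F) process P1 — accounts for every observation (parameter X depressed via parameter Y depressed → parameter X depressed)
(F) is the only candidate with no mismatches.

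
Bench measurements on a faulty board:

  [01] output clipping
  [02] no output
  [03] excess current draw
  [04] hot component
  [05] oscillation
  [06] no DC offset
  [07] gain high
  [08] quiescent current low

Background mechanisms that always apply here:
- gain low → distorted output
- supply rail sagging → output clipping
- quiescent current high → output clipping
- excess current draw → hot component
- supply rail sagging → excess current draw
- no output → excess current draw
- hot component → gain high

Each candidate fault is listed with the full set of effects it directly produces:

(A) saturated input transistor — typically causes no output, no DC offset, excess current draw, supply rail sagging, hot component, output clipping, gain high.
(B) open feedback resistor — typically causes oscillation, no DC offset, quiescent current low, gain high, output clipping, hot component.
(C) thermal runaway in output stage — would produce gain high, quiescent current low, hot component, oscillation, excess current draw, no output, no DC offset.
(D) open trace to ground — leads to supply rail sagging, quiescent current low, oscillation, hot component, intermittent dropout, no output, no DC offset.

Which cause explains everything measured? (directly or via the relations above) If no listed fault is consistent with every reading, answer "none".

Checking each candidate against the observations:
(A) saturated input transistor — output clipping +; no output +; excess current draw +; hot component +; oscillation -; no DC offset +; gain high +; quiescent current low -
(B) open feedback resistor — output clipping +; no output -; excess current draw -; hot component +; oscillation +; no DC offset +; gain high +; quiescent current low +
(C) thermal runaway in output stage — does not account for output clipping
(D) open trace to ground — accounts for every observation (output clipping by supply rail sagging → output clipping)
Only (D) is consistent with every observation.

D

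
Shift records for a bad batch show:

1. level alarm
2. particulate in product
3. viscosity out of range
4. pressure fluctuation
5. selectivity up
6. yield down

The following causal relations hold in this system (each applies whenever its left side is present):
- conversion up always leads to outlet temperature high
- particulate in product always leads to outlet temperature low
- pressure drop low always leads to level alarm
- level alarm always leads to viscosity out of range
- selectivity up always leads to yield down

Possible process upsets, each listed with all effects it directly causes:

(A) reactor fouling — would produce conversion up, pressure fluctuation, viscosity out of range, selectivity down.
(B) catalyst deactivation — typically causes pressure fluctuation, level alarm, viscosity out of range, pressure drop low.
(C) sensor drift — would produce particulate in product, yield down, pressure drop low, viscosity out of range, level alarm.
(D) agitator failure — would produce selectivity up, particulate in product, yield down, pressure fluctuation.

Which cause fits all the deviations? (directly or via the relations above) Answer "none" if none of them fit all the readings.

For each candidate, compare predicted effects to what was observed:
(A) reactor fouling — fails on level alarm, particulate in product, selectivity up, yield down (predicts selectivity down, not selectivity up)
(B) catalyst deactivation — does not account for particulate in product, selectivity up, yield down
(C) sensor drift — does not account for pressure fluctuation, selectivity up
(D) agitator failure — does not account for level alarm, viscosity out of range
Every candidate fails on at least one observation.

none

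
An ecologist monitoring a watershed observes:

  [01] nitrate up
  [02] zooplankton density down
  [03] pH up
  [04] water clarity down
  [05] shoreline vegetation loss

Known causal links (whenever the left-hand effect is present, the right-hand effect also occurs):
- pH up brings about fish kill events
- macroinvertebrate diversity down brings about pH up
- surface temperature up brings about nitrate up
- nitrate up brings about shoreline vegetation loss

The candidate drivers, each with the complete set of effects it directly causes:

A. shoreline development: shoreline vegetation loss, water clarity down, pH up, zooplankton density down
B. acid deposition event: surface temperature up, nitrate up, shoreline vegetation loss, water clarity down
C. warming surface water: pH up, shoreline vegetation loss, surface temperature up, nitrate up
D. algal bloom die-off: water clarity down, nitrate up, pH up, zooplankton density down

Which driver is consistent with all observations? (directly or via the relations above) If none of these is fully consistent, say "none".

D

Testing each hypothesis:
(A) shoreline development — does not account for nitrate up
(B) acid deposition event — does not account for zooplankton density down, pH up
(C) warming surface water — nitrate up yes; zooplankton density down NO; pH up yes; water clarity down NO; shoreline vegetation loss yes
(D) algal bloom die-off — nitrate up yes; zooplankton density down yes; pH up yes; water clarity down yes; shoreline vegetation loss yes (by nitrate up → shoreline vegetation loss)
(D) alone accounts for all the evidence.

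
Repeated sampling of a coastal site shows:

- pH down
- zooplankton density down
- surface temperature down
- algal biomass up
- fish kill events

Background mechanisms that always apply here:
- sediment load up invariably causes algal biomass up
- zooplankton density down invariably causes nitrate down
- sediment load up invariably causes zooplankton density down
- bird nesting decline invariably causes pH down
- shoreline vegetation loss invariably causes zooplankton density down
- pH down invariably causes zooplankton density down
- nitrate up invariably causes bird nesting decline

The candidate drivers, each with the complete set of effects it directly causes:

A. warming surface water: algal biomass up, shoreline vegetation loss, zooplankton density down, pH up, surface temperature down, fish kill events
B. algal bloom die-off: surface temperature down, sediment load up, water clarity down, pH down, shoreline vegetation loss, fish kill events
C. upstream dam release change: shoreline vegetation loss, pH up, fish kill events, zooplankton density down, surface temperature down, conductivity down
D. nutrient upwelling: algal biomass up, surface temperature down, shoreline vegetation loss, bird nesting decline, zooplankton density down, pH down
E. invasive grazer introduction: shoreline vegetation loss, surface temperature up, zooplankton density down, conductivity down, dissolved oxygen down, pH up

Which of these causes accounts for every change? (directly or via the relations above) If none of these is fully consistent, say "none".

Checking each candidate against the observations:
(A) warming surface water — fails on pH down (predicts pH up, not pH down)
(B) algal bloom die-off — pH down yes; zooplankton density down yes (by shoreline vegetation loss → zooplankton density down); surface temperature down yes; algal biomass up yes (by sediment load up → algal biomass up); fish kill events yes
(C) upstream dam release change — pH down NO; zooplankton density down yes; surface temperature down yes; algal biomass up NO; fish kill events yes
(D) nutrient upwelling — pH down yes; zooplankton density down yes; surface temperature down yes; algal biomass up yes; fish kill events NO
(E) invasive grazer introduction — pH down NO; zooplankton density down yes; surface temperature down NO; algal biomass up NO; fish kill events NO
(B) is the only candidate with no mismatches.

B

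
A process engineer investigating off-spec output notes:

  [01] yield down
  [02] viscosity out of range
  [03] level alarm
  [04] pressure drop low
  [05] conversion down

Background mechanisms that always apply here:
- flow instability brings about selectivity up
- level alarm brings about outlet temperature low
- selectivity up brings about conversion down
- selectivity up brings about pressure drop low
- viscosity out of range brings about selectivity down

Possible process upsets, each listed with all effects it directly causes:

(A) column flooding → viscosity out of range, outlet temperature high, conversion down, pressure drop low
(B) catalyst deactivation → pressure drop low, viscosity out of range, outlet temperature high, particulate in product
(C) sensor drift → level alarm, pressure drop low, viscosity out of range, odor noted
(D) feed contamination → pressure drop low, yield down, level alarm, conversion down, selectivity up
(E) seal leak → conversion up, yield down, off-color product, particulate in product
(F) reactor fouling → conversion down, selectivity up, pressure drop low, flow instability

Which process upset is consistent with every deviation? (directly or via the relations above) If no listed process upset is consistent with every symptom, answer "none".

For each candidate, compare predicted effects to what was observed:
(A) column flooding — does not account for yield down, level alarm
(B) catalyst deactivation — does not account for yield down, level alarm, conversion down
(C) sensor drift — yield down ✗; viscosity out of range ✓; level alarm ✓; pressure drop low ✓; conversion down ✗
(D) feed contamination — does not account for viscosity out of range
(E) seal leak — yield down ✓; viscosity out of range ✗; level alarm ✗; pressure drop low ✗; conversion down ✗
(F) reactor fouling — yield down ✗; viscosity out of range ✗; level alarm ✗; pressure drop low ✓; conversion down ✓
No candidate is consistent with all observations.

none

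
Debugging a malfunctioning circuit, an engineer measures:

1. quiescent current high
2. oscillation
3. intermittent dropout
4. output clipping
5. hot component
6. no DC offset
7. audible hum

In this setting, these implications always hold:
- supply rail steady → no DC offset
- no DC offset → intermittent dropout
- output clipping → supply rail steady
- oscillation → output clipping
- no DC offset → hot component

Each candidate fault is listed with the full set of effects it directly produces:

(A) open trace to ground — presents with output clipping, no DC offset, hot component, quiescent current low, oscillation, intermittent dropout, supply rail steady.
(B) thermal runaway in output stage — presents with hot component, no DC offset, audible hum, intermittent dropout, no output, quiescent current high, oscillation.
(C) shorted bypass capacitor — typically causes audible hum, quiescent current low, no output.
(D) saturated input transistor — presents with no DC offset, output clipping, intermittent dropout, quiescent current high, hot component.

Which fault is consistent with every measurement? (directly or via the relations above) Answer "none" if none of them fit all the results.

B

For each candidate, compare predicted effects to what was observed:
(A) open trace to ground — quiescent current high miss; oscillation match; intermittent dropout match; output clipping match; hot component match; no DC offset match; audible hum miss
(B) thermal runaway in output stage — accounts for every observation (output clipping by oscillation → output clipping)
(C) shorted bypass capacitor — quiescent current high miss; oscillation miss; intermittent dropout miss; output clipping miss; hot component miss; no DC offset miss; audible hum match
(D) saturated input transistor — quiescent current high match; oscillation miss; intermittent dropout match; output clipping match; hot component match; no DC offset match; audible hum miss
Only (B) is consistent with every observation.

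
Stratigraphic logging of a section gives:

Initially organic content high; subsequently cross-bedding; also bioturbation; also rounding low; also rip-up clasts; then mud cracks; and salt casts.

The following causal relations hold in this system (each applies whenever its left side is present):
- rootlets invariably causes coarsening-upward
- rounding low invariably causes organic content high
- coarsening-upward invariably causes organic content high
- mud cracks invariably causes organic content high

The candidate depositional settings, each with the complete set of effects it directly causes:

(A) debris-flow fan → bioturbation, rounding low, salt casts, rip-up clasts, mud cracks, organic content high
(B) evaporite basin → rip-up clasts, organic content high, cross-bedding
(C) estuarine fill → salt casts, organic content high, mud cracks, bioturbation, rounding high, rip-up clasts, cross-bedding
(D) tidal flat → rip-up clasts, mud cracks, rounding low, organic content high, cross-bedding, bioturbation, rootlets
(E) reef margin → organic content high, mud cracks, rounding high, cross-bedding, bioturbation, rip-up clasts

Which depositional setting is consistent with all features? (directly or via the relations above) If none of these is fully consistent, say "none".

Testing each hypothesis:
(A) debris-flow fan — organic content high match; cross-bedding miss; bioturbation match; rounding low match; rip-up clasts match; mud cracks match; salt casts match
(B) evaporite basin — organic content high match; cross-bedding match; bioturbation miss; rounding low miss; rip-up clasts match; mud cracks miss; salt casts miss
(C) estuarine fill — organic content high match; cross-bedding match; bioturbation match; rounding low miss; rip-up clasts match; mud cracks match; salt casts match
(D) tidal flat — does not account for salt casts
(E) reef margin — organic content high match; cross-bedding match; bioturbation match; rounding low miss; rip-up clasts match; mud cracks match; salt casts miss
Every candidate fails on at least one observation.

none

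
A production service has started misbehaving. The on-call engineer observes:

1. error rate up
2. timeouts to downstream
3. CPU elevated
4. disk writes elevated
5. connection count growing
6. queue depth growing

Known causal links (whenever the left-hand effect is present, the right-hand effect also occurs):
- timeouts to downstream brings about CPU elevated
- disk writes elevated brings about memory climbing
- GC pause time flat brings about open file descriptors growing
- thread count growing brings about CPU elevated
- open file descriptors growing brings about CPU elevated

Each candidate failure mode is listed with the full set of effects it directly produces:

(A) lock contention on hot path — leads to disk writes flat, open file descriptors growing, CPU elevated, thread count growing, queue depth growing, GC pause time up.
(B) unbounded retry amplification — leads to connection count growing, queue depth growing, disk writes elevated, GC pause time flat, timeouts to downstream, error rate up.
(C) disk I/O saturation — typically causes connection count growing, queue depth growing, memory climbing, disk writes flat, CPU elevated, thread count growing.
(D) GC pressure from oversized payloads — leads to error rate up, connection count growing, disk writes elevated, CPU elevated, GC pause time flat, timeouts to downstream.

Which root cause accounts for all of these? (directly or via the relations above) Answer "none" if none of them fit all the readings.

B

Checking each candidate against the observations:
(A) lock contention on hot path — error rate up NO; timeouts to downstream NO; CPU elevated yes; disk writes elevated NO; connection count growing NO; queue depth growing yes
(B) unbounded retry amplification — error rate up yes; timeouts to downstream yes; CPU elevated yes (through timeouts to downstream → CPU elevated); disk writes elevated yes; connection count growing yes; queue depth growing yes
(C) disk I/O saturation — error rate up NO; timeouts to downstream NO; CPU elevated yes; disk writes elevated NO; connection count growing yes; queue depth growing yes
(D) GC pressure from oversized payloads — error rate up yes; timeouts to downstream yes; CPU elevated yes; disk writes elevated yes; connection count growing yes; queue depth growing NO
Only (B) is consistent with every observation.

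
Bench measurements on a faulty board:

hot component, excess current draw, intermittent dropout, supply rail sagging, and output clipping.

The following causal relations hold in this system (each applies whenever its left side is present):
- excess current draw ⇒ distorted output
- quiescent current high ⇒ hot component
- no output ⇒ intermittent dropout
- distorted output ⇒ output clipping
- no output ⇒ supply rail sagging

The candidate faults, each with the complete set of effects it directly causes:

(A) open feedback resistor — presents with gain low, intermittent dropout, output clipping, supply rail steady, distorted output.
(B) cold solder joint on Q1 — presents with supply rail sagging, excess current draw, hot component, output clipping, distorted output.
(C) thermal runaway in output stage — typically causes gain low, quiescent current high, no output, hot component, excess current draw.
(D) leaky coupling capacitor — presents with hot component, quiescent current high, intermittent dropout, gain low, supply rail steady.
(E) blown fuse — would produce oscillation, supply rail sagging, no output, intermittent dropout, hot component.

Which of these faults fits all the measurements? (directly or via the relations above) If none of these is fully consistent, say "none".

C

Per-candidate check:
(A) open feedback resistor — fails on hot component, excess current draw, supply rail sagging (predicts supply rail steady, not supply rail sagging)
(B) cold solder joint on Q1 — does not account for intermittent dropout
(C) thermal runaway in output stage — hot component +; excess current draw +; intermittent dropout + (via no output → intermittent dropout); supply rail sagging + (via no output → supply rail sagging); output clipping + (via excess current draw → distorted output → output clipping)
(D) leaky coupling capacitor — fails on excess current draw, supply rail sagging, output clipping (predicts supply rail steady, not supply rail sagging)
(E) blown fuse — does not account for excess current draw, output clipping
Only (C) is consistent with every observation.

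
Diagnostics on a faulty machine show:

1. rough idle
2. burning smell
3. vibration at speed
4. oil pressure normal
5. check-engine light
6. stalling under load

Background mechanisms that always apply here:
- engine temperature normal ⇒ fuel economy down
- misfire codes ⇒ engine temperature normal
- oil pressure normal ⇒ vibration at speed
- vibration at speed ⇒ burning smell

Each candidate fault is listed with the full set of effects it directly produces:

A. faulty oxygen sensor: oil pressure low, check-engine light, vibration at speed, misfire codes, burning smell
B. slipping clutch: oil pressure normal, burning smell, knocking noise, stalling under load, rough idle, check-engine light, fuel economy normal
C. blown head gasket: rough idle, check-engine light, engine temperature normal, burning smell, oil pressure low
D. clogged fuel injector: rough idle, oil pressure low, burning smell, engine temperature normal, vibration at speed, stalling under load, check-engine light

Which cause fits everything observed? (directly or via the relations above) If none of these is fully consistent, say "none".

B

Checking each candidate against the observations:
(A) faulty oxygen sensor — fails on rough idle, oil pressure normal, stalling under load (predicts oil pressure low, not oil pressure normal)
(B) slipping clutch — rough idle ✓; burning smell ✓; vibration at speed ✓ (via oil pressure normal → vibration at speed); oil pressure normal ✓; check-engine light ✓; stalling under load ✓
(C) blown head gasket — fails on vibration at speed, oil pressure normal, stalling under load (predicts oil pressure low, not oil pressure normal)
(D) clogged fuel injector — fails on oil pressure normal (predicts oil pressure low, not oil pressure normal)
(B) is the only candidate with no mismatches.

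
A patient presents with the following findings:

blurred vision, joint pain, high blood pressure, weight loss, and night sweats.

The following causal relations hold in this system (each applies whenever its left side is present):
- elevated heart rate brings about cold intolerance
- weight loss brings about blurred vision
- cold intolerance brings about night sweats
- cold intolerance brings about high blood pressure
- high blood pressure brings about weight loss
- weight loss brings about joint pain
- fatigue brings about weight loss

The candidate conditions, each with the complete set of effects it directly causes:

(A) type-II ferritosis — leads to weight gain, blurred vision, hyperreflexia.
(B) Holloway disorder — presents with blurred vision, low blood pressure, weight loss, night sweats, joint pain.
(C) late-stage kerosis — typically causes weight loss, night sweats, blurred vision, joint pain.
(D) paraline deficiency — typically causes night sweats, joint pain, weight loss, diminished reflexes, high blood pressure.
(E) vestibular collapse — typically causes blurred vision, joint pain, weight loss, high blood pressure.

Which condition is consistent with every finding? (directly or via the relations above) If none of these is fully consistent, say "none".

D

For each candidate, compare predicted effects to what was observed:
(A) type-II ferritosis — blurred vision yes; joint pain NO; high blood pressure NO; weight loss NO; night sweats NO
(B) Holloway disorder — blurred vision yes; joint pain yes; high blood pressure NO; weight loss yes; night sweats yes
(C) late-stage kerosis — does not account for high blood pressure
(D) paraline deficiency — accounts for every observation (blurred vision by weight loss → blurred vision)
(E) vestibular collapse — blurred vision yes; joint pain yes; high blood pressure yes; weight loss yes; night sweats NO
(D) alone accounts for all the evidence.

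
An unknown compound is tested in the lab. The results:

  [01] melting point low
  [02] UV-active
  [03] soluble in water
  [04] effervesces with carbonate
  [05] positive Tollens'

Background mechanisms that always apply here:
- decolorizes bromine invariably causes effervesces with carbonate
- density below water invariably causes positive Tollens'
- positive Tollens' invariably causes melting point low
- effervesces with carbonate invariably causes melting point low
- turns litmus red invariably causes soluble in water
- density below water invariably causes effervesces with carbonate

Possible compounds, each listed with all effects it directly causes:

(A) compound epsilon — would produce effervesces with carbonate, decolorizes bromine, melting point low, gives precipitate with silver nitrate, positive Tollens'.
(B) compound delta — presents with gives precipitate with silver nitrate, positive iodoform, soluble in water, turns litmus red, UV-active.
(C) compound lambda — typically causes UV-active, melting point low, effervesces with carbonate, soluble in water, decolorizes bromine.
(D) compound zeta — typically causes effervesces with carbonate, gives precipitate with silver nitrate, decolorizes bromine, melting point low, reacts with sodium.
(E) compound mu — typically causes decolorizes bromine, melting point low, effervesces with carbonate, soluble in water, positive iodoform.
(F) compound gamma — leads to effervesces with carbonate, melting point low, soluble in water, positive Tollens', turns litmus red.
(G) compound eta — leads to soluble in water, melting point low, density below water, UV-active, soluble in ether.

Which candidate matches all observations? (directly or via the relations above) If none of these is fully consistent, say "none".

Checking each candidate against the observations:
(A) compound epsilon — melting point low ✓; UV-active ✗; soluble in water ✗; effervesces with carbonate ✓; positive Tollens' ✓
(B) compound delta — melting point low ✗; UV-active ✓; soluble in water ✓; effervesces with carbonate ✗; positive Tollens' ✗
(C) compound lambda — melting point low ✓; UV-active ✓; soluble in water ✓; effervesces with carbonate ✓; positive Tollens' ✗
(D) compound zeta — melting point low ✓; UV-active ✗; soluble in water ✗; effervesces with carbonate ✓; positive Tollens' ✗
(E) compound mu — melting point low ✓; UV-active ✗; soluble in water ✓; effervesces with carbonate ✓; positive Tollens' ✗
(F) compound gamma — melting point low ✓; UV-active ✗; soluble in water ✓; effervesces with carbonate ✓; positive Tollens' ✓
(G) compound eta — melting point low ✓; UV-active ✓; soluble in water ✓; effervesces with carbonate ✓ (through density below water → effervesces with carbonate); positive Tollens' ✓ (through density below water → positive Tollens')
(G) alone accounts for all the evidence.

G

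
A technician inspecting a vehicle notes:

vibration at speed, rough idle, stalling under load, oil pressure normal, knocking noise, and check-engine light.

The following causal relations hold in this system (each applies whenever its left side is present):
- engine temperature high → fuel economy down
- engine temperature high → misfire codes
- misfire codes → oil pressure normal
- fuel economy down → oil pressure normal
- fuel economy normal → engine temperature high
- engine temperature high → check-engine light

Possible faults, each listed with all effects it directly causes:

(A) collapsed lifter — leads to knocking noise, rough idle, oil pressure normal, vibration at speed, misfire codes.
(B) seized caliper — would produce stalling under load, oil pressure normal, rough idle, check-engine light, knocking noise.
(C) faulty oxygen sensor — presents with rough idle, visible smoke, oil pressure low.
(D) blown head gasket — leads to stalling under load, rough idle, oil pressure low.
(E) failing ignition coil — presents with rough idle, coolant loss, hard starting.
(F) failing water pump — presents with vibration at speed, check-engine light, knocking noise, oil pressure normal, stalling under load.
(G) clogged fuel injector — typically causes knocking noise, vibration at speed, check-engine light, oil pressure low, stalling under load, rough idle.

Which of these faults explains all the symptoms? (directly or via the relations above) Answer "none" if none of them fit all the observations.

none

Per-candidate check:
(A) collapsed lifter — vibration at speed ✓; rough idle ✓; stalling under load ✗; oil pressure normal ✓; knocking noise ✓; check-engine light ✗
(B) seized caliper — vibration at speed ✗; rough idle ✓; stalling under load ✓; oil pressure normal ✓; knocking noise ✓; check-engine light ✓
(C) faulty oxygen sensor — fails on vibration at speed, stalling under load, oil pressure normal, knocking noise, check-engine light (predicts oil pressure low, not oil pressure normal)
(D) blown head gasket — vibration at speed ✗; rough idle ✓; stalling under load ✓; oil pressure normal ✗; knocking noise ✗; check-engine light ✗
(E) failing ignition coil — does not account for vibration at speed, stalling under load, oil pressure normal, knocking noise, check-engine light
(F) failing water pump — vibration at speed ✓; rough idle ✗; stalling under load ✓; oil pressure normal ✓; knocking noise ✓; check-engine light ✓
(G) clogged fuel injector — vibration at speed ✓; rough idle ✓; stalling under load ✓; oil pressure normal ✗; knocking noise ✓; check-engine light ✓
No candidate is consistent with all observations.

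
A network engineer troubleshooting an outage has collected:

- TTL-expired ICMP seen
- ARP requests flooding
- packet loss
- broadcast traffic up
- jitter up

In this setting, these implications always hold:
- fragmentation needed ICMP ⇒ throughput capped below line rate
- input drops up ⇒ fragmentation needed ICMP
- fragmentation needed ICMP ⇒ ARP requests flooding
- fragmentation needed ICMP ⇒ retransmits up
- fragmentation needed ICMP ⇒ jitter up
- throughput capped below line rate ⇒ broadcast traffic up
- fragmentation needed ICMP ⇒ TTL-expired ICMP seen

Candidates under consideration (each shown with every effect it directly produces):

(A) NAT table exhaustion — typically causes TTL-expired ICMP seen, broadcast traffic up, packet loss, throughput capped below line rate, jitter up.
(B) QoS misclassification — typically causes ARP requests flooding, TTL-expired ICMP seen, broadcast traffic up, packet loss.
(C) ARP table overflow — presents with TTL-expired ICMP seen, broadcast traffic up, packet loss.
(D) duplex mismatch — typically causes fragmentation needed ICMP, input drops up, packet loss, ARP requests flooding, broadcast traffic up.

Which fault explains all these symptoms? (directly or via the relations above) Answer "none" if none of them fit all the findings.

Testing each hypothesis:
(A) NAT table exhaustion — does not account for ARP requests flooding
(B) QoS misclassification — does not account for jitter up
(C) ARP table overflow — does not account for ARP requests flooding, jitter up
(D) duplex mismatch — TTL-expired ICMP seen yes (by fragmentation needed ICMP → TTL-expired ICMP seen); ARP requests flooding yes; packet loss yes; broadcast traffic up yes; jitter up yes (by fragmentation needed ICMP → jitter up)
(D) is the only candidate with no mismatches.

D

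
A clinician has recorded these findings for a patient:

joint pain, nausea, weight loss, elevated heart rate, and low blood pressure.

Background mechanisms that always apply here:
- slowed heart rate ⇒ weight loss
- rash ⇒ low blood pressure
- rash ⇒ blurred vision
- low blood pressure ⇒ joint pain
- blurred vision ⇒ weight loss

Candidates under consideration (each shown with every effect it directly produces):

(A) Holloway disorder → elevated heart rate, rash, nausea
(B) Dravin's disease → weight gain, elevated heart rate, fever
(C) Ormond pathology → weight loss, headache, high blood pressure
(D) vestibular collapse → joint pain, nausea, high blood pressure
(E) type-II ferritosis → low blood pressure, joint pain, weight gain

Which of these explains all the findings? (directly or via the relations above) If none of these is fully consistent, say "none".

Checking each candidate against the observations:
(A) Holloway disorder — accounts for every observation (joint pain by rash → low blood pressure → joint pain)
(B) Dravin's disease — joint pain NO; nausea NO; weight loss NO; elevated heart rate yes; low blood pressure NO
(C) Ormond pathology — fails on joint pain, nausea, elevated heart rate, low blood pressure (predicts high blood pressure, not low blood pressure)
(D) vestibular collapse — joint pain yes; nausea yes; weight loss NO; elevated heart rate NO; low blood pressure NO
(E) type-II ferritosis — joint pain yes; nausea NO; weight loss NO; elevated heart rate NO; low blood pressure yes
(A) alone accounts for all the evidence.

A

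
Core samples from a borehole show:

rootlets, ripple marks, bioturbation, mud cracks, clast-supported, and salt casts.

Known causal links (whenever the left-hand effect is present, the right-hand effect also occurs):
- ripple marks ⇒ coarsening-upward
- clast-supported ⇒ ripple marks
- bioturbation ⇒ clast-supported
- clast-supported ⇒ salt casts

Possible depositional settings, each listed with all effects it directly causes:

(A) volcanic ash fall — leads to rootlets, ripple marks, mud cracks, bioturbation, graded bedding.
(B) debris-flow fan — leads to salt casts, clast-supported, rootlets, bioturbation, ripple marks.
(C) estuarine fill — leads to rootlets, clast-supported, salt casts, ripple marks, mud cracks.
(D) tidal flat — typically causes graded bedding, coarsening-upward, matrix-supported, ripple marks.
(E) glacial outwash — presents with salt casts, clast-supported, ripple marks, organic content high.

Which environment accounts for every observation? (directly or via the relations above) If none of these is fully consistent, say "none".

A

Testing each hypothesis:
(A) volcanic ash fall — accounts for every observation (clast-supported through bioturbation → clast-supported)
(B) debris-flow fan — does not account for mud cracks
(C) estuarine fill — rootlets ✓; ripple marks ✓; bioturbation ✗; mud cracks ✓; clast-supported ✓; salt casts ✓
(D) tidal flat — fails on rootlets, bioturbation, mud cracks, clast-supported, salt casts (predicts matrix-supported, not clast-supported)
(E) glacial outwash — does not account for rootlets, bioturbation, mud cracks
(A) is the only candidate with no mismatches.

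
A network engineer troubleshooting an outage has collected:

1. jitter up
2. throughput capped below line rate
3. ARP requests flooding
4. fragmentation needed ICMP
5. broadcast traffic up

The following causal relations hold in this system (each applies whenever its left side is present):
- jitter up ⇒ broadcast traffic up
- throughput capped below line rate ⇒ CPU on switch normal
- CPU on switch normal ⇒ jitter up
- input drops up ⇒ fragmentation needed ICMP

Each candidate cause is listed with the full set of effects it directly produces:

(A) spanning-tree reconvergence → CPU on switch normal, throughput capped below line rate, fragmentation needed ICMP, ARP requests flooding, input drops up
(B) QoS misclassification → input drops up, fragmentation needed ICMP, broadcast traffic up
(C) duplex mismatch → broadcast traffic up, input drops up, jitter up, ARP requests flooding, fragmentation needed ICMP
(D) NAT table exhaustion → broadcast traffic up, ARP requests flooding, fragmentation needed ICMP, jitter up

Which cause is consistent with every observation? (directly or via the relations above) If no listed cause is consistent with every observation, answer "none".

A

Testing each hypothesis:
(A) spanning-tree reconvergence — jitter up match (by CPU on switch normal → jitter up); throughput capped below line rate match; ARP requests flooding match; fragmentation needed ICMP match; broadcast traffic up match (by CPU on switch normal → jitter up → broadcast traffic up)
(B) QoS misclassification — jitter up miss; throughput capped below line rate miss; ARP requests flooding miss; fragmentation needed ICMP match; broadcast traffic up match
(C) duplex mismatch — jitter up match; throughput capped below line rate miss; ARP requests flooding match; fragmentation needed ICMP match; broadcast traffic up match
(D) NAT table exhaustion — does not account for throughput capped below line rate
(A) is the only candidate with no mismatches.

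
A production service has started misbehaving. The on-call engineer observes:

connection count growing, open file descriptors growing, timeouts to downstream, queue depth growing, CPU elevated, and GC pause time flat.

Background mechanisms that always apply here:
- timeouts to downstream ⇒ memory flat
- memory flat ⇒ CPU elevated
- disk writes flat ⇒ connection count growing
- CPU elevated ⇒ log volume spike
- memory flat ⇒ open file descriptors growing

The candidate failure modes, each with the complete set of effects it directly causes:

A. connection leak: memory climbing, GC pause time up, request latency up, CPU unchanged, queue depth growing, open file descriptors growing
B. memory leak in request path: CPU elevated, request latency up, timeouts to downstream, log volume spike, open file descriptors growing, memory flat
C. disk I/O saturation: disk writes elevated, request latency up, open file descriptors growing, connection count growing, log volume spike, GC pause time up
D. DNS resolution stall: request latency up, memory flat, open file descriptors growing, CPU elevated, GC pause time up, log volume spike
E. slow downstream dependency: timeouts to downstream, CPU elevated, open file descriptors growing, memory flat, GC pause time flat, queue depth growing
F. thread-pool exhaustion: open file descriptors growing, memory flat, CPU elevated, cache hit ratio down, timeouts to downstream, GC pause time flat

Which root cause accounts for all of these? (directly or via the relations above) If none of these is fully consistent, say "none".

Per-candidate check:
(A) connection leak — fails on connection count growing, timeouts to downstream, CPU elevated, GC pause time flat (predicts CPU unchanged, not CPU elevated; predicts GC pause time up, not GC pause time flat)
(B) memory leak in request path — does not account for connection count growing, queue depth growing, GC pause time flat
(C) disk I/O saturation — connection count growing ✓; open file descriptors growing ✓; timeouts to downstream ✗; queue depth growing ✗; CPU elevated ✗; GC pause time flat ✗
(D) DNS resolution stall — connection count growing ✗; open file descriptors growing ✓; timeouts to downstream ✗; queue depth growing ✗; CPU elevated ✓; GC pause time flat ✗
(E) slow downstream dependency — does not account for connection count growing
(F) thread-pool exhaustion — connection count growing ✗; open file descriptors growing ✓; timeouts to downstream ✓; queue depth growing ✗; CPU elevated ✓; GC pause time flat ✓
Every candidate fails on at least one observation.

none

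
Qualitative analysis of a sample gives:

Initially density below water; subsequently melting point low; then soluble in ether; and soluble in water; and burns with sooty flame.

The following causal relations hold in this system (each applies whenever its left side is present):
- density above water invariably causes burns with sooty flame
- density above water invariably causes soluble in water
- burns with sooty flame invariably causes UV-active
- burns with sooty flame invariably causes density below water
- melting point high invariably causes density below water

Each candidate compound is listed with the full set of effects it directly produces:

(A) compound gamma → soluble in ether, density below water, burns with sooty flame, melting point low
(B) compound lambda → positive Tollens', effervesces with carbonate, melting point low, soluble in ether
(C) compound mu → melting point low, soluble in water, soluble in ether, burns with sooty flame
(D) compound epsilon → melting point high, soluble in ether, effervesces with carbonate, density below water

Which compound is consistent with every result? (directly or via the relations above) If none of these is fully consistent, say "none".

C

Checking each candidate against the observations:
(A) compound gamma — density below water +; melting point low +; soluble in ether +; soluble in water -; burns with sooty flame +
(B) compound lambda — density below water -; melting point low +; soluble in ether +; soluble in water -; burns with sooty flame -
(C) compound mu — accounts for every observation (density below water by burns with sooty flame → density below water)
(D) compound epsilon — density below water +; melting point low -; soluble in ether +; soluble in water -; burns with sooty flame -
(C) is the only candidate with no mismatches.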